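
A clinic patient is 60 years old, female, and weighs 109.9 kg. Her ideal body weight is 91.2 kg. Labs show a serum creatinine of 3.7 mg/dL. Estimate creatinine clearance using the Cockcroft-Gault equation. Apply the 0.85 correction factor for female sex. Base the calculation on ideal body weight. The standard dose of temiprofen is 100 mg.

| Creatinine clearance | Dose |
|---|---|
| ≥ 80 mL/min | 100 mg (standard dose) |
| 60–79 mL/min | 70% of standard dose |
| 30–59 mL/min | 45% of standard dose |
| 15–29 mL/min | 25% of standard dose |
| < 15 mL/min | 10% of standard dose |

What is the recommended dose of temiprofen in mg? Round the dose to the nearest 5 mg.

25 mg

CrCl = (140 − 60) × 91.2 / (72 × 3.7) × 0.85 = 7296.0 / 266.40 × 0.85 ≈ 23.3 mL/min
CrCl ≈ 23 mL/min → bracket 15–29 mL/min.
25% of 100 mg = 25 mg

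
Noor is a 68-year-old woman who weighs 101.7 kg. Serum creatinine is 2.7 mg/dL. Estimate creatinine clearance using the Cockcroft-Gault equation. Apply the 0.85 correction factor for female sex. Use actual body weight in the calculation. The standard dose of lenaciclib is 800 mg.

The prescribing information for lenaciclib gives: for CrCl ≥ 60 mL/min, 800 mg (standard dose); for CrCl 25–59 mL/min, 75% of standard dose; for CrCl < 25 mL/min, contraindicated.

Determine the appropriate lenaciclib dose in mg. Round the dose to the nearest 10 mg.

CrCl = (140 − 68) × 101.7 / (72 × 2.7) × 0.85 = 7322.4 / 194.40 × 0.85 ≈ 32.0 mL/min
CrCl ≈ 32 mL/min → bracket 25–59 mL/min.
75% of 800 mg = 600 mg

600 mg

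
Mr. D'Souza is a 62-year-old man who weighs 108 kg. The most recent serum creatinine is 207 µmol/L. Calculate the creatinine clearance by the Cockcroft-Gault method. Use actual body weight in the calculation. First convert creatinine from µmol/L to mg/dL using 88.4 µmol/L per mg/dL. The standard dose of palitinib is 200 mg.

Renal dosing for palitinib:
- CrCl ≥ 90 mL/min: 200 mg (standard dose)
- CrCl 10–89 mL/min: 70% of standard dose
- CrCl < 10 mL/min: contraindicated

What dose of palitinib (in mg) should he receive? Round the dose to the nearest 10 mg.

140 mg

SCr = 207 / 88.4 = 2.342 mg/dL
CrCl = (140 − 62) × 108 / (72 × 2.342) = 8424.0 / 168.62 ≈ 50.0 mL/min
CrCl ≈ 50 mL/min → bracket 10–89 mL/min.
70% of 200 mg = 140 mg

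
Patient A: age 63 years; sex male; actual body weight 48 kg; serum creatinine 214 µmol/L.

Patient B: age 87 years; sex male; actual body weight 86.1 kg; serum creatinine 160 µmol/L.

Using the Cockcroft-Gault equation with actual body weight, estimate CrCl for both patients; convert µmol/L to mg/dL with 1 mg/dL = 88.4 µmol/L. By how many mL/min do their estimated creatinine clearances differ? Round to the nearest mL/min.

Patient A: SCr = 214 / 88.4 = 2.421 mg/dL
Patient A: CrCl = (140 − 63) × 48 / (72 × 2.421) = 3696.0 / 174.31 ≈ 21.2 mL/min
Patient B: SCr = 160 / 88.4 = 1.81 mg/dL
Patient B: CrCl = (140 − 87) × 86.1 / (72 × 1.81) = 4563.3 / 130.32 ≈ 35.0 mL/min
|21.2 − 35.0| = 13.8 mL/min

14 mL/min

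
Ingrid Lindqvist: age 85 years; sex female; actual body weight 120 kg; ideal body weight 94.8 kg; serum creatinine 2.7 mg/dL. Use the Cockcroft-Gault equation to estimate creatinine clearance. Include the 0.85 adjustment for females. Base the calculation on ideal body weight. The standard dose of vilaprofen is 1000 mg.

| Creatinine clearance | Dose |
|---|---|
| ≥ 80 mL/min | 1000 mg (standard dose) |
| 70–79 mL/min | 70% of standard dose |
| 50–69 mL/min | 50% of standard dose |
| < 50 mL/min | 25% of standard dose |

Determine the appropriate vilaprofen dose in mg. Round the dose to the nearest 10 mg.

CrCl = (140 − 85) × 94.8 / (72 × 2.7) × 0.85 = 5214.0 / 194.40 × 0.85 ≈ 22.8 mL/min
CrCl ≈ 23 mL/min → bracket < 50 mL/min.
25% of 1000 mg = 250 mg

250 mg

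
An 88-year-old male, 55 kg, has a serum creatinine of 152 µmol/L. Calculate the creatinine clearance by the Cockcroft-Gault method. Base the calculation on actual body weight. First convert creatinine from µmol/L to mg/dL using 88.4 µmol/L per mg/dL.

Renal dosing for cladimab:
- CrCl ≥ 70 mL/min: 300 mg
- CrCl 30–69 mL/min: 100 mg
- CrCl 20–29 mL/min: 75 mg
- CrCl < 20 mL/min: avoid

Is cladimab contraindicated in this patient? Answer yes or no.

SCr = 152 / 88.4 = 1.719 mg/dL
CrCl = (140 − 88) × 55 / (72 × 1.719) = 2860.0 / 123.77 ≈ 23.1 mL/min
CrCl ≈ 23 mL/min, which is ≥ 20 mL/min.

no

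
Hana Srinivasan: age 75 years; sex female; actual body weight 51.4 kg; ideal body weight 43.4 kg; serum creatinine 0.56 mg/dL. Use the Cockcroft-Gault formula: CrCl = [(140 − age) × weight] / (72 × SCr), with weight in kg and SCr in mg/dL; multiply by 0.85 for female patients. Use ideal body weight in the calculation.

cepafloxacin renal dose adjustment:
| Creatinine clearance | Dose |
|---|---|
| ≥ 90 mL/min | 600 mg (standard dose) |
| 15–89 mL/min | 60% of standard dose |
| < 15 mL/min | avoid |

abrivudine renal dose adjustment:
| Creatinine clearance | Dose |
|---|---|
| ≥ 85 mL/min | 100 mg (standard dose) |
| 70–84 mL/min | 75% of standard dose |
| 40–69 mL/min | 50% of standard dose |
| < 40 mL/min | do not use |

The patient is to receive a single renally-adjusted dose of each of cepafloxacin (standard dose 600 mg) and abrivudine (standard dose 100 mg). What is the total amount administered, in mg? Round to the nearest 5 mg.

CrCl = (140 − 75) × 43.4 / (72 × 0.56) × 0.85 = 2821.0 / 40.32 × 0.85 ≈ 59.5 mL/min
CrCl ≈ 59 mL/min.
cepafloxacin: 15–89 mL/min → 60% of 600 mg = 360 mg.
abrivudine: 40–69 mL/min → 50% of 100 mg = 50 mg.
Total = 360 + 50 = 410 mg.

410 mg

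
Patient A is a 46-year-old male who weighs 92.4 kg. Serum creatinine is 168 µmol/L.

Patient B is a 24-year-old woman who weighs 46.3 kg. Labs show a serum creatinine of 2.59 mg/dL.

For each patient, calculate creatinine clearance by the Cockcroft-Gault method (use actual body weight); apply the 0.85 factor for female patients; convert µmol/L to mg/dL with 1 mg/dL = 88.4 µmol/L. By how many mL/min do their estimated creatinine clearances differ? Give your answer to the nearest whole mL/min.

Patient A: SCr = 168 / 88.4 = 1.9 mg/dL
Patient A: CrCl = (140 − 46) × 92.4 / (72 × 1.9) = 8685.6 / 136.80 ≈ 63.5 mL/min
Patient B: CrCl = (140 − 24) × 46.3 / (72 × 2.59) × 0.85 = 5370.8 / 186.48 × 0.85 ≈ 24.5 mL/min
|63.5 − 24.5| = 39.0 mL/min

39 mL/min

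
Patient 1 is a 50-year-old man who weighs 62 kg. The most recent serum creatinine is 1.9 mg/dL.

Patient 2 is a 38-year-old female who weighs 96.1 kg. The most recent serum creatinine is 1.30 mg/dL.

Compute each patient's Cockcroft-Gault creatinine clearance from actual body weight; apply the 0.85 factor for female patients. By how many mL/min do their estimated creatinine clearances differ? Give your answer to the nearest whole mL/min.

Patient 1: CrCl = (140 − 50) × 62 / (72 × 1.9) = 5580.0 / 136.80 ≈ 40.8 mL/min
Patient 2: CrCl = (140 − 38) × 96.1 / (72 × 1.3) × 0.85 = 9802.2 / 93.60 × 0.85 ≈ 89.0 mL/min
|40.8 − 89.0| = 48.2 mL/min

48 mL/min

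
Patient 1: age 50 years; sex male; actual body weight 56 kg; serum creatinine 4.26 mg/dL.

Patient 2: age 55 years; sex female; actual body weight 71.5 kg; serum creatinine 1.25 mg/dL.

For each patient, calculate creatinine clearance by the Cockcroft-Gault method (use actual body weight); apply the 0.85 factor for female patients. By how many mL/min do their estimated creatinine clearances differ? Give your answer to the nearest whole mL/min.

Patient 1: CrCl = (140 − 50) × 56 / (72 × 4.26) = 5040.0 / 306.72 ≈ 16.4 mL/min
Patient 2: CrCl = (140 − 55) × 71.5 / (72 × 1.25) × 0.85 = 6077.5 / 90.00 × 0.85 ≈ 57.4 mL/min
|16.4 − 57.4| = 41.0 mL/min

41 mL/min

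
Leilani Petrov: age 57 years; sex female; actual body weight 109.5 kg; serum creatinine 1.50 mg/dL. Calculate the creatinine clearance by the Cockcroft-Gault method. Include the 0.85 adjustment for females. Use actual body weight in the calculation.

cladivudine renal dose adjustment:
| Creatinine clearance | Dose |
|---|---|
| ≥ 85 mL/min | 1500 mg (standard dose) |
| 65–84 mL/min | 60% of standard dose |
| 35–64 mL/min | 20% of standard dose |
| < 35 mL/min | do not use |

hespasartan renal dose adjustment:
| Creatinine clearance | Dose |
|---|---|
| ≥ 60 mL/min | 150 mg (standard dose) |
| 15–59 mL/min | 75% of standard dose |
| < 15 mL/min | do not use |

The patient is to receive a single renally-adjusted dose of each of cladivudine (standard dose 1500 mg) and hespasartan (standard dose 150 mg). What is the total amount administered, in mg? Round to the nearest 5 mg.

1050 mg

CrCl = (140 − 57) × 109.5 / (72 × 1.5) × 0.85 = 9088.5 / 108.00 × 0.85 ≈ 71.5 mL/min
CrCl ≈ 72 mL/min.
cladivudine: 65–84 mL/min → 60% of 1500 mg = 900 mg.
hespasartan: ≥ 60 mL/min → 100% of 150 mg = 150 mg.
Total = 900 + 150 = 1050 mg.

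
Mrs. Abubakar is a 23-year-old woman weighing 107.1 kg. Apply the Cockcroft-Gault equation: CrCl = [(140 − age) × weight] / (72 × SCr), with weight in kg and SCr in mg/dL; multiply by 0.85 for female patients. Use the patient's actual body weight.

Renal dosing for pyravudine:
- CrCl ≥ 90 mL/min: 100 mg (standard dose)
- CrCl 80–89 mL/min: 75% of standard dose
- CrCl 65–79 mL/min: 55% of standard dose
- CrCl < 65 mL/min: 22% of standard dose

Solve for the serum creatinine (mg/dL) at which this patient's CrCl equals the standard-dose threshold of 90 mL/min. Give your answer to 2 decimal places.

1.64 mg/dL

Standard dose requires CrCl ≥ 90 mL/min.
Set (140 − 23) × 107.1 × 0.85 / (72 × SCr) = 90
SCr = (140 − 23) × 107.1 × 0.85 / (72 × 90) = 1.644 mg/dL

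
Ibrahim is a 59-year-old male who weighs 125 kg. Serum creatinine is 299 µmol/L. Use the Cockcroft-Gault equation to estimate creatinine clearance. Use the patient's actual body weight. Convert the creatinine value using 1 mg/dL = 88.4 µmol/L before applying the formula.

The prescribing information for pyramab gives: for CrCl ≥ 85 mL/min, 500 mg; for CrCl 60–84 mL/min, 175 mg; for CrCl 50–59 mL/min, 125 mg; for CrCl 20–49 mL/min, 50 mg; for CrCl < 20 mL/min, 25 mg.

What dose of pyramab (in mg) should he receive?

50 mg

SCr = 299 / 88.4 = 3.382 mg/dL
CrCl = (140 − 59) × 125 / (72 × 3.382) = 10125.0 / 243.50 ≈ 41.6 mL/min
CrCl ≈ 42 mL/min → bracket 20–49 mL/min.
Dose for this bracket: 50 mg.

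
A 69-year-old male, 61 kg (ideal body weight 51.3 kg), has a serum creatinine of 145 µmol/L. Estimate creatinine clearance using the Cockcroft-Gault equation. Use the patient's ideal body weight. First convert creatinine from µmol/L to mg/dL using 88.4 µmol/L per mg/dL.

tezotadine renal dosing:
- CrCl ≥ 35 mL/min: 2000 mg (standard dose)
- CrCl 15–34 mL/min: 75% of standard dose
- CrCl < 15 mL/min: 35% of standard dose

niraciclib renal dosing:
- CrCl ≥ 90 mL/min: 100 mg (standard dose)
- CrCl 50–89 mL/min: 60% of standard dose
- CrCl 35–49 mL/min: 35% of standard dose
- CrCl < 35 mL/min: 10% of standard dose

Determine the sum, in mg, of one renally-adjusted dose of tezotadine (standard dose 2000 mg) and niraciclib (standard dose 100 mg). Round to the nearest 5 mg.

1510 mg

SCr = 145 / 88.4 = 1.64 mg/dL
CrCl = (140 − 69) × 51.3 / (72 × 1.64) = 3642.3 / 118.08 ≈ 30.8 mL/min
CrCl ≈ 31 mL/min.
tezotadine: 15–34 mL/min → 75% of 2000 mg = 1500 mg.
niraciclib: < 35 mL/min → 10% of 100 mg = 10 mg.
Total = 1500 + 10 = 1510 mg.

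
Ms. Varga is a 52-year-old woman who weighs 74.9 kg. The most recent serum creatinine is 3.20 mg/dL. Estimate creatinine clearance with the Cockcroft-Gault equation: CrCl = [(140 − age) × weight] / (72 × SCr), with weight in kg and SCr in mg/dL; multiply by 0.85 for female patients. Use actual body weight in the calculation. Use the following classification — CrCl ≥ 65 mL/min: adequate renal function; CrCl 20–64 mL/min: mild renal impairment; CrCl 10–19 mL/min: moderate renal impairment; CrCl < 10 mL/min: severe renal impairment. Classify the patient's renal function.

mild renal impairment

CrCl = (140 − 52) × 74.9 / (72 × 3.2) × 0.85 = 6591.2 / 230.40 × 0.85 ≈ 24.3 mL/min
24 mL/min falls in the 'mild renal impairment' range.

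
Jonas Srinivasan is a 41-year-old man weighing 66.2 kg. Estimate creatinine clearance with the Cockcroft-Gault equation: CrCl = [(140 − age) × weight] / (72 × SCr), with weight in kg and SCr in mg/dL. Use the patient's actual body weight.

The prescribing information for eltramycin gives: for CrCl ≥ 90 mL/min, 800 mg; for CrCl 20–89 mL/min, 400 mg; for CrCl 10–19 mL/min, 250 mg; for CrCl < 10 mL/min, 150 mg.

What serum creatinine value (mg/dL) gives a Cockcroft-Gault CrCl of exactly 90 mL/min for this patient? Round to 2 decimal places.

Standard dose requires CrCl ≥ 90 mL/min.
Set (140 − 41) × 66.2 / (72 × SCr) = 90
SCr = (140 − 41) × 66.2 / (72 × 90) = 1.011 mg/dL

1.01 mg/dL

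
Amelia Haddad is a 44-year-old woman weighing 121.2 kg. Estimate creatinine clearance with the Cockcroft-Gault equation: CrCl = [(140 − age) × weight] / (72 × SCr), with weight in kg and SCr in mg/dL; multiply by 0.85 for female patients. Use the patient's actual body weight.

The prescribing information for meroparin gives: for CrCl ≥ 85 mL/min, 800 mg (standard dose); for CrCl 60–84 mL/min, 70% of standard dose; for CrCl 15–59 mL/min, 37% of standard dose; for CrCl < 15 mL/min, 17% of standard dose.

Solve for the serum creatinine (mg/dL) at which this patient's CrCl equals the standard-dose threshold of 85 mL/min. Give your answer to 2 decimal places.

Standard dose requires CrCl ≥ 85 mL/min.
Set (140 − 44) × 121.2 × 0.85 / (72 × SCr) = 85
SCr = (140 − 44) × 121.2 × 0.85 / (72 × 85) = 1.616 mg/dL

1.62 mg/dL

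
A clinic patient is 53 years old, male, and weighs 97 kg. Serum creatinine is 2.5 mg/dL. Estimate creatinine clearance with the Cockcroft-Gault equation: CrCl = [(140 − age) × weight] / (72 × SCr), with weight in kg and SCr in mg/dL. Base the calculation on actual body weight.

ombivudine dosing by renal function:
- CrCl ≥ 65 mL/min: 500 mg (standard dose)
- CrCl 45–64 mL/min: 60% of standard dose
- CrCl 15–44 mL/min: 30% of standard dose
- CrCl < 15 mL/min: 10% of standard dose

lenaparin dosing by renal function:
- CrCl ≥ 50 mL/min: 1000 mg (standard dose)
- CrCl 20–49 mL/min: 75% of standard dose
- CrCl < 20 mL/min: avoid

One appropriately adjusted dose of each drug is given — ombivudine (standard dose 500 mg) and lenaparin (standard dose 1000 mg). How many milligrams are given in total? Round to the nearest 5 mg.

CrCl = (140 − 53) × 97 / (72 × 2.5) = 8439.0 / 180.00 ≈ 46.9 mL/min
CrCl ≈ 47 mL/min.
ombivudine: 45–64 mL/min → 60% of 500 mg = 300 mg.
lenaparin: 20–49 mL/min → 75% of 1000 mg = 750 mg.
Total = 300 + 750 = 1050 mg.

1050 mg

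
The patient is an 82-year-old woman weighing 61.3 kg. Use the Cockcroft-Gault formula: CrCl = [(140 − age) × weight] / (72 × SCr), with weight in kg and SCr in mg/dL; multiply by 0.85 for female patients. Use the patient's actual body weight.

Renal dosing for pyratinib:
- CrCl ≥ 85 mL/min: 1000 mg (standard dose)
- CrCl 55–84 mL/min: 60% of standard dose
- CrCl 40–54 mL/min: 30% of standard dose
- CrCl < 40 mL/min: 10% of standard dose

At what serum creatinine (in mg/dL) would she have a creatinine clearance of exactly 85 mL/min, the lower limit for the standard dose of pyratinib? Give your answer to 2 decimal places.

0.49 mg/dL

Standard dose requires CrCl ≥ 85 mL/min.
Set (140 − 82) × 61.3 × 0.85 / (72 × SCr) = 85
SCr = (140 − 82) × 61.3 × 0.85 / (72 × 85) = 0.494 mg/dL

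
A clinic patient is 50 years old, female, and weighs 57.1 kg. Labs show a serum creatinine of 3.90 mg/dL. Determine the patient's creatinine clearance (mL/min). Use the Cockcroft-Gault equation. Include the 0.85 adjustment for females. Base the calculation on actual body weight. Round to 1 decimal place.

15.6 mL/min

CrCl = (140 − 50) × 57.1 / (72 × 3.9) × 0.85 = 5139.0 / 280.80 × 0.85 ≈ 15.6 mL/min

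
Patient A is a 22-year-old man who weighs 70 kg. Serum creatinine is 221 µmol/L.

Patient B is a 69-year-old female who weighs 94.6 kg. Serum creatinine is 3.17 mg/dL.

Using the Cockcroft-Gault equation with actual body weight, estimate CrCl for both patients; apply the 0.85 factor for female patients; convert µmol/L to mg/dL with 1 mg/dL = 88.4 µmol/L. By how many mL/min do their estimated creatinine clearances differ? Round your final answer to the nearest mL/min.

21 mL/min

Patient A: SCr = 221 / 88.4 = 2.5 mg/dL
Patient A: CrCl = (140 − 22) × 70 / (72 × 2.5) = 8260.0 / 180.00 ≈ 45.9 mL/min
Patient B: CrCl = (140 − 69) × 94.6 / (72 × 3.17) × 0.85 = 6716.6 / 228.24 × 0.85 ≈ 25.0 mL/min
|45.9 − 25.0| = 20.9 mL/min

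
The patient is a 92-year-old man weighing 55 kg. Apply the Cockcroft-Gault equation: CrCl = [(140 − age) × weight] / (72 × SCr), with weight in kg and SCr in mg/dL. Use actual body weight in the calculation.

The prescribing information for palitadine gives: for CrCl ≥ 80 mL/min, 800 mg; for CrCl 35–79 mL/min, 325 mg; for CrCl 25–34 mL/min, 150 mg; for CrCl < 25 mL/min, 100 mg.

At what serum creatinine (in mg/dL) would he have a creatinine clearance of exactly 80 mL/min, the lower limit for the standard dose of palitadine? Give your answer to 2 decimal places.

Standard dose requires CrCl ≥ 80 mL/min.
Set (140 − 92) × 55 / (72 × SCr) = 80
SCr = (140 − 92) × 55 / (72 × 80) = 0.458 mg/dL

0.46 mg/dL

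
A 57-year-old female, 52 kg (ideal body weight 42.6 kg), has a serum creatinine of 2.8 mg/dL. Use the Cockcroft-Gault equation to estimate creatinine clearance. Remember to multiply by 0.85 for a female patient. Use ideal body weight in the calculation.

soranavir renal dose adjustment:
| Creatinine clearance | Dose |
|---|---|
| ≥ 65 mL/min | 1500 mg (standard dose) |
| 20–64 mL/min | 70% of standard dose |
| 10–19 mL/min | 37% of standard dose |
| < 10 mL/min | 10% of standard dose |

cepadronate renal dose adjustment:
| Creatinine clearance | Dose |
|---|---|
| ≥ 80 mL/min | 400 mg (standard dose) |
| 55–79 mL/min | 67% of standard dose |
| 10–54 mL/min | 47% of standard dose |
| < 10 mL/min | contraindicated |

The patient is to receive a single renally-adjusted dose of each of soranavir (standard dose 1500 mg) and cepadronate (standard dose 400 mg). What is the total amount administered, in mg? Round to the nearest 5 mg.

CrCl = (140 − 57) × 42.6 / (72 × 2.8) × 0.85 = 3535.8 / 201.60 × 0.85 ≈ 14.9 mL/min
CrCl ≈ 15 mL/min.
soranavir: 10–19 mL/min → 37% of 1500 mg = 555 mg.
cepadronate: 10–54 mL/min → 47% of 400 mg = 188 mg.
Total = 555 + 188 = 743 mg.

745 mg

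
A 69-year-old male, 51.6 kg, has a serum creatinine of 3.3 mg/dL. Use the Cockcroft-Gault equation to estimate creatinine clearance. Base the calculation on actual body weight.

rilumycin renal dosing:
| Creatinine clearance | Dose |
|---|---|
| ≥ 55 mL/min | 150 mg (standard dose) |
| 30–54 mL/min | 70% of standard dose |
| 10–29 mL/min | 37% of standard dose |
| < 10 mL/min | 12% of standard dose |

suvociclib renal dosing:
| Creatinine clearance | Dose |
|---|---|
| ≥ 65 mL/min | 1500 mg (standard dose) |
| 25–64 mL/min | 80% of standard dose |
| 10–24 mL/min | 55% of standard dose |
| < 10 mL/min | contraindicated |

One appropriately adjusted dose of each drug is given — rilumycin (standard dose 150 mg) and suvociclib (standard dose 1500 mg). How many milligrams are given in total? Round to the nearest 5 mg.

880 mg

CrCl = (140 − 69) × 51.6 / (72 × 3.3) = 3663.6 / 237.60 ≈ 15.4 mL/min
CrCl ≈ 15 mL/min.
rilumycin: 10–29 mL/min → 37% of 150 mg = 55.5 mg.
suvociclib: 10–24 mL/min → 55% of 1500 mg = 825 mg.
Total = 55.5 + 825 = 880.5 mg.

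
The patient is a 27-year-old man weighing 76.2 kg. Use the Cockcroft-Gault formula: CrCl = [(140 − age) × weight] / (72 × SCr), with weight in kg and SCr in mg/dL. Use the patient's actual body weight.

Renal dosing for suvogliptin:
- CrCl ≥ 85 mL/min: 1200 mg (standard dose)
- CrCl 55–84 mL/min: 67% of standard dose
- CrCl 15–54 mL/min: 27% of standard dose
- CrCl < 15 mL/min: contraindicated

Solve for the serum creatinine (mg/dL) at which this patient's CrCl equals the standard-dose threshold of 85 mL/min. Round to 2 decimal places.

Standard dose requires CrCl ≥ 85 mL/min.
Set (140 − 27) × 76.2 / (72 × SCr) = 85
SCr = (140 − 27) × 76.2 / (72 × 85) = 1.407 mg/dL

1.41 mg/dL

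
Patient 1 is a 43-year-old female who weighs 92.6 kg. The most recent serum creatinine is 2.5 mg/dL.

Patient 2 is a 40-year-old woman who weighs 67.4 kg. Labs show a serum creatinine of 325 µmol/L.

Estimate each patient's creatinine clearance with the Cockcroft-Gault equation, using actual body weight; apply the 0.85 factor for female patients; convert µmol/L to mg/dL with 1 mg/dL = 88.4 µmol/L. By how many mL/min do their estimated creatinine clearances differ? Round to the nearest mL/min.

21 mL/min

Patient 1: CrCl = (140 − 43) × 92.6 / (72 × 2.5) × 0.85 = 8982.2 / 180.00 × 0.85 ≈ 42.4 mL/min
Patient 2: SCr = 325 / 88.4 = 3.676 mg/dL
Patient 2: CrCl = (140 − 40) × 67.4 / (72 × 3.676) × 0.85 = 6740.0 / 264.67 × 0.85 ≈ 21.6 mL/min
|42.4 − 21.6| = 20.8 mL/min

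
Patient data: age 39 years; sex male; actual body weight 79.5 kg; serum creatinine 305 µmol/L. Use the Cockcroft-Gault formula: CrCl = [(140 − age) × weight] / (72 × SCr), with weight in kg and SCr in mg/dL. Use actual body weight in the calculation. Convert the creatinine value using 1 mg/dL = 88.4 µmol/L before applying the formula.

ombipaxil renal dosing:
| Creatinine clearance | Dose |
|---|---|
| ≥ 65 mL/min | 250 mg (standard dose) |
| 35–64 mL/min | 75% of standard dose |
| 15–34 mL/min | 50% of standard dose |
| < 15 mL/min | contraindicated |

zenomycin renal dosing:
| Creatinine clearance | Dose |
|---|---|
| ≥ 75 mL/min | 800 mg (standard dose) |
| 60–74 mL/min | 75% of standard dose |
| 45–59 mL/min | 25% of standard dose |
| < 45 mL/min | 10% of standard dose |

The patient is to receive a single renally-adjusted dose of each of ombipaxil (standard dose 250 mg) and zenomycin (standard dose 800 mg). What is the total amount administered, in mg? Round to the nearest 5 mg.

SCr = 305 / 88.4 = 3.45 mg/dL
CrCl = (140 − 39) × 79.5 / (72 × 3.45) = 8029.5 / 248.40 ≈ 32.3 mL/min
CrCl ≈ 32 mL/min.
ombipaxil: 15–34 mL/min → 50% of 250 mg = 125 mg.
zenomycin: < 45 mL/min → 10% of 800 mg = 80 mg.
Total = 125 + 80 = 205 mg.

205 mg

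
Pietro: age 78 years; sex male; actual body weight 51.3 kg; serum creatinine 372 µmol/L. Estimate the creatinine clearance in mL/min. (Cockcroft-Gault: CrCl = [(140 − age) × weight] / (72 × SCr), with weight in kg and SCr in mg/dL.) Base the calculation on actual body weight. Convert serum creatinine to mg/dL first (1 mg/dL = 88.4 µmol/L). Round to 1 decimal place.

SCr = 372 / 88.4 = 4.208 mg/dL
CrCl = (140 − 78) × 51.3 / (72 × 4.208) = 3180.6 / 302.98 ≈ 10.5 mL/min

10.5 mL/min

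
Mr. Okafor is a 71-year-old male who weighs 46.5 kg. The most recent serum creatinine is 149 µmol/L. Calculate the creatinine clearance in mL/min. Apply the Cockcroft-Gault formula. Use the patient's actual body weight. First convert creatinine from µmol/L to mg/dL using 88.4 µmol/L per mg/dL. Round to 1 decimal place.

26.4 mL/min

SCr = 149 / 88.4 = 1.686 mg/dL
CrCl = (140 − 71) × 46.5 / (72 × 1.686) = 3208.5 / 121.39 ≈ 26.4 mL/min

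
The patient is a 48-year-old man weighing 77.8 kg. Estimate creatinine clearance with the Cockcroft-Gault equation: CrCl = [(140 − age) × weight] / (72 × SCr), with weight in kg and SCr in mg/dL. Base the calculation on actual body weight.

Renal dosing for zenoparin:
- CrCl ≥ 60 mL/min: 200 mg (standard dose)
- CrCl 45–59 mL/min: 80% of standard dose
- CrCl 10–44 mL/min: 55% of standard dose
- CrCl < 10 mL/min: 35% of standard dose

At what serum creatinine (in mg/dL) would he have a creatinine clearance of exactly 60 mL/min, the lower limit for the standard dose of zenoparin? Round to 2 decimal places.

Standard dose requires CrCl ≥ 60 mL/min.
Set (140 − 48) × 77.8 / (72 × SCr) = 60
SCr = (140 − 48) × 77.8 / (72 × 60) = 1.657 mg/dL

1.66 mg/dL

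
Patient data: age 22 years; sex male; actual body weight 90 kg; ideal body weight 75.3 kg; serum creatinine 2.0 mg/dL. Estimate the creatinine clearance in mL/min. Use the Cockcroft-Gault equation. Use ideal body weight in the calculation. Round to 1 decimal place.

CrCl = (140 − 22) × 75.3 / (72 × 2) = 8885.4 / 144.00 ≈ 61.7 mL/min

61.7 mL/min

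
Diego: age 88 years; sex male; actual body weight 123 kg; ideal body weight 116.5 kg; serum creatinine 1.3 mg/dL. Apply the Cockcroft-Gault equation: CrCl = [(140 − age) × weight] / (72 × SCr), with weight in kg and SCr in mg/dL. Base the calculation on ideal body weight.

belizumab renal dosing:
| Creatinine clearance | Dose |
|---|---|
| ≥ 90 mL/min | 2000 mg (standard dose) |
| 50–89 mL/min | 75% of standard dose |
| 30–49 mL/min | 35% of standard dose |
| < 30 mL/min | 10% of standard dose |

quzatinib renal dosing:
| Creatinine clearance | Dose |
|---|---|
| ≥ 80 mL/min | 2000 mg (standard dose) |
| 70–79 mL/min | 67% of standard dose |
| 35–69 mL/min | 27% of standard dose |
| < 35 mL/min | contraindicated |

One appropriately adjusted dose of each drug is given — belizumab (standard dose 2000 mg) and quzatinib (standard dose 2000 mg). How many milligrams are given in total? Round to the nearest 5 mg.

CrCl = (140 − 88) × 116.5 / (72 × 1.3) = 6058.0 / 93.60 ≈ 64.7 mL/min
CrCl ≈ 65 mL/min.
belizumab: 50–89 mL/min → 75% of 2000 mg = 1500 mg.
quzatinib: 35–69 mL/min → 27% of 2000 mg = 540 mg.
Total = 1500 + 540 = 2040 mg.

2040 mg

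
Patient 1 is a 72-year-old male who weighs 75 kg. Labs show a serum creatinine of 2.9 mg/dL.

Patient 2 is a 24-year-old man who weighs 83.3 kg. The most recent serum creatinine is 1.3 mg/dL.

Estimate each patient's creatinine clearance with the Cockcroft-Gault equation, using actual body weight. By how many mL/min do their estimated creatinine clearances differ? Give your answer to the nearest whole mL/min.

Patient 1: CrCl = (140 − 72) × 75 / (72 × 2.9) = 5100.0 / 208.80 ≈ 24.4 mL/min
Patient 2: CrCl = (140 − 24) × 83.3 / (72 × 1.3) = 9662.8 / 93.60 ≈ 103.2 mL/min
|24.4 − 103.2| = 78.8 mL/min

79 mL/min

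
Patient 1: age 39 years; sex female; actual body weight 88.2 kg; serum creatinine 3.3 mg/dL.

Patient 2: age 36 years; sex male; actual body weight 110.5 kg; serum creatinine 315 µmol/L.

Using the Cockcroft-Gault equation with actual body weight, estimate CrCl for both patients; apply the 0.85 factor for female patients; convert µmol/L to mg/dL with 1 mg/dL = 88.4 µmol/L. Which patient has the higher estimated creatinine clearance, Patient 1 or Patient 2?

Patient 2

Patient 1: CrCl = (140 − 39) × 88.2 / (72 × 3.3) × 0.85 = 8908.2 / 237.60 × 0.85 ≈ 31.9 mL/min
Patient 2: SCr = 315 / 88.4 = 3.563 mg/dL
Patient 2: CrCl = (140 − 36) × 110.5 / (72 × 3.563) = 11492.0 / 256.54 ≈ 44.8 mL/min
31.9 vs 44.8 mL/min → Patient 2 is higher.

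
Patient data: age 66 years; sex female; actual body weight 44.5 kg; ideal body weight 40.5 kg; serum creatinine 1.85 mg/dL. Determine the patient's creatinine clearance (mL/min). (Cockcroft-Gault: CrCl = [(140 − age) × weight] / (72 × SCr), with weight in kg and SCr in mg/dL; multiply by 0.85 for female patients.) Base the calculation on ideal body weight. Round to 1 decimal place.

CrCl = (140 − 66) × 40.5 / (72 × 1.85) × 0.85 = 2997.0 / 133.20 × 0.85 ≈ 19.1 mL/min

19.1 mL/min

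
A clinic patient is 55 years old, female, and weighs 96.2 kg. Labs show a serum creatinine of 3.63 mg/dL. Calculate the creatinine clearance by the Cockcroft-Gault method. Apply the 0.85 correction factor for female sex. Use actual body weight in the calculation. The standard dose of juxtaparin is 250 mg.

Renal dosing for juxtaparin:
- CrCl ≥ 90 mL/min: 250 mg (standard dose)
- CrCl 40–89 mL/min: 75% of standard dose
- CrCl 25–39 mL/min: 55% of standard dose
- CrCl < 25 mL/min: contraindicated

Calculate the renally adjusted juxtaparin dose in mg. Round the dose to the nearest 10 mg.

140 mg

CrCl = (140 − 55) × 96.2 / (72 × 3.63) × 0.85 = 8177.0 / 261.36 × 0.85 ≈ 26.6 mL/min
CrCl ≈ 27 mL/min → bracket 25–39 mL/min.
55% of 250 mg = 137.5 mg → 140 mg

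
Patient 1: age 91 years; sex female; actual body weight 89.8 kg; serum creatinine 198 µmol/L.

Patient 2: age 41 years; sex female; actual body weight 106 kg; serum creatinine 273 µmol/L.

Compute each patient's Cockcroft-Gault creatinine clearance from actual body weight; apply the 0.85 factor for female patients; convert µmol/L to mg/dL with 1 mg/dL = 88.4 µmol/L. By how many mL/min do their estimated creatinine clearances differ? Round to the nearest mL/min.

17 mL/min

Patient 1: SCr = 198 / 88.4 = 2.24 mg/dL
Patient 1: CrCl = (140 − 91) × 89.8 / (72 × 2.24) × 0.85 = 4400.2 / 161.28 × 0.85 ≈ 23.2 mL/min
Patient 2: SCr = 273 / 88.4 = 3.088 mg/dL
Patient 2: CrCl = (140 − 41) × 106 / (72 × 3.088) × 0.85 = 10494.0 / 222.34 × 0.85 ≈ 40.1 mL/min
|23.2 − 40.1| = 16.9 mL/min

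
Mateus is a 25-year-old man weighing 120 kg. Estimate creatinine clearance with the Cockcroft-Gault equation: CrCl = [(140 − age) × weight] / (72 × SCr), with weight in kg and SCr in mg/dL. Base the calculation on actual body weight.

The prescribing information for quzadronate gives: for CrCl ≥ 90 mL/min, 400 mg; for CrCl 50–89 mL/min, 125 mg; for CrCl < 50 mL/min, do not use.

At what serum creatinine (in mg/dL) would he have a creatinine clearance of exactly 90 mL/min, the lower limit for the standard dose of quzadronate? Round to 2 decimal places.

Standard dose requires CrCl ≥ 90 mL/min.
Set (140 − 25) × 120 / (72 × SCr) = 90
SCr = (140 − 25) × 120 / (72 × 90) = 2.130 mg/dL

2.13 mg/dL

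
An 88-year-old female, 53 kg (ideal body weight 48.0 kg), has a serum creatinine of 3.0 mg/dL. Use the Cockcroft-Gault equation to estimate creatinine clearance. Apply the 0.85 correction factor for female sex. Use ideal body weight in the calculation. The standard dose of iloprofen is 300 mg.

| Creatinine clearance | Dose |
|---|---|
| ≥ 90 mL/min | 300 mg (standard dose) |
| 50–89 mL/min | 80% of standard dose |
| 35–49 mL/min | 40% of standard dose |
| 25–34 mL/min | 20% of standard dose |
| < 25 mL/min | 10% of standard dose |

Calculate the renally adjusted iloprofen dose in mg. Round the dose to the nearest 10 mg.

30 mg

CrCl = (140 − 88) × 48 / (72 × 3) × 0.85 = 2496.0 / 216.00 × 0.85 ≈ 9.8 mL/min
CrCl ≈ 10 mL/min → bracket < 25 mL/min.
10% of 300 mg = 30 mg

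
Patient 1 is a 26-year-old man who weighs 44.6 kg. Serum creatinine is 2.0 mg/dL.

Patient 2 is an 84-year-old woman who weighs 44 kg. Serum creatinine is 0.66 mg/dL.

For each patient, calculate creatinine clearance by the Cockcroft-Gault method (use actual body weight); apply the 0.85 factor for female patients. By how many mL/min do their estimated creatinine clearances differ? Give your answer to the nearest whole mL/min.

Patient 1: CrCl = (140 − 26) × 44.6 / (72 × 2) = 5084.4 / 144.00 ≈ 35.3 mL/min
Patient 2: CrCl = (140 − 84) × 44 / (72 × 0.66) × 0.85 = 2464.0 / 47.52 × 0.85 ≈ 44.1 mL/min
|35.3 − 44.1| = 8.8 mL/min

9 mL/min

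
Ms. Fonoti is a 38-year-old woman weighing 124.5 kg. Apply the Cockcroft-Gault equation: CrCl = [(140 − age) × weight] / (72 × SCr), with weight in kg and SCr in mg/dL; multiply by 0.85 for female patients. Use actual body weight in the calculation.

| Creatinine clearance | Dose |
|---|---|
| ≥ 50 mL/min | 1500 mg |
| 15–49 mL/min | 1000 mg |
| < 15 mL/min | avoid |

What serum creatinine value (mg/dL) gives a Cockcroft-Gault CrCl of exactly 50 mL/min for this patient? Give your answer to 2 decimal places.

Standard dose requires CrCl ≥ 50 mL/min.
Set (140 − 38) × 124.5 × 0.85 / (72 × SCr) = 50
SCr = (140 − 38) × 124.5 × 0.85 / (72 × 50) = 2.998 mg/dL

3.00 mg/dL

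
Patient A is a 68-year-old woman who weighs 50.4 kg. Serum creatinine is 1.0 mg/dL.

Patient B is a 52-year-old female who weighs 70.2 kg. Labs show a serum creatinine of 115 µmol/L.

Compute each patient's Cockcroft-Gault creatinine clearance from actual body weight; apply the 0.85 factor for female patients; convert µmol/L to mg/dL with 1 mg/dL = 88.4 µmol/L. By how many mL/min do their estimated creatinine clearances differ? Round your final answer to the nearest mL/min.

Patient A: CrCl = (140 − 68) × 50.4 / (72 × 1) × 0.85 = 3628.8 / 72.00 × 0.85 ≈ 42.8 mL/min
Patient B: SCr = 115 / 88.4 = 1.301 mg/dL
Patient B: CrCl = (140 − 52) × 70.2 / (72 × 1.301) × 0.85 = 6177.6 / 93.67 × 0.85 ≈ 56.1 mL/min
|42.8 − 56.1| = 13.3 mL/min

13 mL/min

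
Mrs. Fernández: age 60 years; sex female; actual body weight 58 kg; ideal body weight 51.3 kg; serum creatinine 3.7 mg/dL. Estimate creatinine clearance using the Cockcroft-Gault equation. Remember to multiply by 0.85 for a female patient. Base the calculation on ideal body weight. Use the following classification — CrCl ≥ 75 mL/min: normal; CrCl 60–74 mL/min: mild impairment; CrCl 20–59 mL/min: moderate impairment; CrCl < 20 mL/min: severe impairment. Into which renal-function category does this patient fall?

severe impairment

CrCl = (140 − 60) × 51.3 / (72 × 3.7) × 0.85 = 4104.0 / 266.40 × 0.85 ≈ 13.1 mL/min
13 mL/min falls in the 'severe impairment' range.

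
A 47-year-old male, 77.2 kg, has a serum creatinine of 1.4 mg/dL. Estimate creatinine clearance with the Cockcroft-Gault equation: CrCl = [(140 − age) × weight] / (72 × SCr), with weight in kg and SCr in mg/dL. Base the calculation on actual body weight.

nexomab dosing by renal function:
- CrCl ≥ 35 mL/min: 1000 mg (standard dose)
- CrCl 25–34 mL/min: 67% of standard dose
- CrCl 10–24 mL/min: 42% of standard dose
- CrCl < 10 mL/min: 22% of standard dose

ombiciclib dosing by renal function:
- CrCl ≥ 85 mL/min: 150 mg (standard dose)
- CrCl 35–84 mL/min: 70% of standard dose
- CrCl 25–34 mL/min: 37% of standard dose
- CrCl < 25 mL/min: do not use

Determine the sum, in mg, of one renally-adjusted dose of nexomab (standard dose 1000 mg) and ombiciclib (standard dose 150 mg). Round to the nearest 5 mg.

1105 mg

CrCl = (140 − 47) × 77.2 / (72 × 1.4) = 7179.6 / 100.80 ≈ 71.2 mL/min
CrCl ≈ 71 mL/min.
nexomab: ≥ 35 mL/min → 100% of 1000 mg = 1000 mg.
ombiciclib: 35–84 mL/min → 70% of 150 mg = 105 mg.
Total = 1000 + 105 = 1105 mg.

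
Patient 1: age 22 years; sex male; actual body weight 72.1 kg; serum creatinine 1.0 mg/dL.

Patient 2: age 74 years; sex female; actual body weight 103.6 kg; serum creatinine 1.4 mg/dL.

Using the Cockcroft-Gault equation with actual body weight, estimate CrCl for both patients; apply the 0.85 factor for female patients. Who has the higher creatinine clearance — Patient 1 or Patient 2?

Patient 1: CrCl = (140 − 22) × 72.1 / (72 × 1) = 8507.8 / 72.00 ≈ 118.2 mL/min
Patient 2: CrCl = (140 − 74) × 103.6 / (72 × 1.4) × 0.85 = 6837.6 / 100.80 × 0.85 ≈ 57.7 mL/min
118.2 vs 57.7 mL/min → Patient 1 is higher.

Patient 1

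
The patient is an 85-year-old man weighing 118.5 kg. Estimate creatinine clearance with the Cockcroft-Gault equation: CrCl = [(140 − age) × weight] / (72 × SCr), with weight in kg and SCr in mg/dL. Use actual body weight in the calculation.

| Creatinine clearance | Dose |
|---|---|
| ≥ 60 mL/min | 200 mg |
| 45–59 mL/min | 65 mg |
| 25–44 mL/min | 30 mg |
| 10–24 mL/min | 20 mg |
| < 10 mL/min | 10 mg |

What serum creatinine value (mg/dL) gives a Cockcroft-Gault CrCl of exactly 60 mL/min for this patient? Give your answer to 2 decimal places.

Standard dose requires CrCl ≥ 60 mL/min.
Set (140 − 85) × 118.5 / (72 × SCr) = 60
SCr = (140 − 85) × 118.5 / (72 × 60) = 1.509 mg/dL

1.51 mg/dL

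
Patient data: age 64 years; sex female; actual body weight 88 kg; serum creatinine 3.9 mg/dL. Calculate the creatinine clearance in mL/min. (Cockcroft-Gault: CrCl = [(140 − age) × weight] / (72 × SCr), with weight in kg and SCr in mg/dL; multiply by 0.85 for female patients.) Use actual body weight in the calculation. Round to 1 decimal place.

CrCl = (140 − 64) × 88 / (72 × 3.9) × 0.85 = 6688.0 / 280.80 × 0.85 ≈ 20.2 mL/min

20.2 mL/min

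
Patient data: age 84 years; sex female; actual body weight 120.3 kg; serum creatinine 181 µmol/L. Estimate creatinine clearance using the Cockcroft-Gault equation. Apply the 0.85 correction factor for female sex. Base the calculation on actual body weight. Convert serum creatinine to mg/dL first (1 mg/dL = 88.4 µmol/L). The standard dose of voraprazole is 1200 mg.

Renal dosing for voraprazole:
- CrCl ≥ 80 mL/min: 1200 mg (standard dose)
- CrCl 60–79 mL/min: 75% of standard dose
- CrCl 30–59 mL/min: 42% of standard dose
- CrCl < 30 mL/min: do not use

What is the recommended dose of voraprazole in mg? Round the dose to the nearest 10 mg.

SCr = 181 / 88.4 = 2.048 mg/dL
CrCl = (140 − 84) × 120.3 / (72 × 2.048) × 0.85 = 6736.8 / 147.46 × 0.85 ≈ 38.8 mL/min
CrCl ≈ 39 mL/min → bracket 30–59 mL/min.
42% of 1200 mg = 504 mg → 500 mg

500 mg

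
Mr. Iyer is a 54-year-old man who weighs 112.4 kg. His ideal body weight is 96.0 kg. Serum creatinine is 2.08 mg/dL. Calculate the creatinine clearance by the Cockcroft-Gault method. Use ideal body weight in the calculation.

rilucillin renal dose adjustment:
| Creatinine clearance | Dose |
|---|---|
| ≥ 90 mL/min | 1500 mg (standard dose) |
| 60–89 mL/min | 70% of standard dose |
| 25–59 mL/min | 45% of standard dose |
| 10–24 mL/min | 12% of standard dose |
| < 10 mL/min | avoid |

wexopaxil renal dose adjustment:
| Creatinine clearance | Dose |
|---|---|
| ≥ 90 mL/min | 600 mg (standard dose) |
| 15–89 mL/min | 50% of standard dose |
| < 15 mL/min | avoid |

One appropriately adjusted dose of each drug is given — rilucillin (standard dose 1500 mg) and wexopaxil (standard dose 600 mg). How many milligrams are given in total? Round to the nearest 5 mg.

CrCl = (140 − 54) × 96 / (72 × 2.08) = 8256.0 / 149.76 ≈ 55.1 mL/min
CrCl ≈ 55 mL/min.
rilucillin: 25–59 mL/min → 45% of 1500 mg = 675 mg.
wexopaxil: 15–89 mL/min → 50% of 600 mg = 300 mg.
Total = 675 + 300 = 975 mg.

975 mg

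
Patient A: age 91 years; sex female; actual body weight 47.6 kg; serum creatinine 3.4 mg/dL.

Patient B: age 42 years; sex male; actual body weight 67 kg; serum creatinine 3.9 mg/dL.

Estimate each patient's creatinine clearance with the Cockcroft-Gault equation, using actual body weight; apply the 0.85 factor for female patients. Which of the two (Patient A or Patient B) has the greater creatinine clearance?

Patient A: CrCl = (140 − 91) × 47.6 / (72 × 3.4) × 0.85 = 2332.4 / 244.80 × 0.85 ≈ 8.1 mL/min
Patient B: CrCl = (140 − 42) × 67 / (72 × 3.9) = 6566.0 / 280.80 ≈ 23.4 mL/min
8.1 vs 23.4 mL/min → Patient B is higher.

Patient B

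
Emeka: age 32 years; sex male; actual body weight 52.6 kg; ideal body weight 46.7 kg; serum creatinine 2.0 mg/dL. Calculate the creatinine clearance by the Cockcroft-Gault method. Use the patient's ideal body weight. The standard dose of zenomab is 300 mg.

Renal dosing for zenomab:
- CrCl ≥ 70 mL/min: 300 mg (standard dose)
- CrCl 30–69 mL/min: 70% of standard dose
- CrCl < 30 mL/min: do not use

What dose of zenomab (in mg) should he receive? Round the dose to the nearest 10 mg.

CrCl = (140 − 32) × 46.7 / (72 × 2) = 5043.6 / 144.00 ≈ 35.0 mL/min
CrCl ≈ 35 mL/min → bracket 30–69 mL/min.
70% of 300 mg = 210 mg

210 mg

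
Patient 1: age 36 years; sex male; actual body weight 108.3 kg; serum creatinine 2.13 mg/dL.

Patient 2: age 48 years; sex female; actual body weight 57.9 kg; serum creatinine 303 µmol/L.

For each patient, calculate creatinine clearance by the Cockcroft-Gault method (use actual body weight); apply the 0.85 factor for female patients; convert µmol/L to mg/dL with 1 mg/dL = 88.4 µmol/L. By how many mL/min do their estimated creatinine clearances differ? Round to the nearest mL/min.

Patient 1: CrCl = (140 − 36) × 108.3 / (72 × 2.13) = 11263.2 / 153.36 ≈ 73.4 mL/min
Patient 2: SCr = 303 / 88.4 = 3.428 mg/dL
Patient 2: CrCl = (140 − 48) × 57.9 / (72 × 3.428) × 0.85 = 5326.8 / 246.82 × 0.85 ≈ 18.3 mL/min
|73.4 − 18.3| = 55.1 mL/min

55 mL/min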